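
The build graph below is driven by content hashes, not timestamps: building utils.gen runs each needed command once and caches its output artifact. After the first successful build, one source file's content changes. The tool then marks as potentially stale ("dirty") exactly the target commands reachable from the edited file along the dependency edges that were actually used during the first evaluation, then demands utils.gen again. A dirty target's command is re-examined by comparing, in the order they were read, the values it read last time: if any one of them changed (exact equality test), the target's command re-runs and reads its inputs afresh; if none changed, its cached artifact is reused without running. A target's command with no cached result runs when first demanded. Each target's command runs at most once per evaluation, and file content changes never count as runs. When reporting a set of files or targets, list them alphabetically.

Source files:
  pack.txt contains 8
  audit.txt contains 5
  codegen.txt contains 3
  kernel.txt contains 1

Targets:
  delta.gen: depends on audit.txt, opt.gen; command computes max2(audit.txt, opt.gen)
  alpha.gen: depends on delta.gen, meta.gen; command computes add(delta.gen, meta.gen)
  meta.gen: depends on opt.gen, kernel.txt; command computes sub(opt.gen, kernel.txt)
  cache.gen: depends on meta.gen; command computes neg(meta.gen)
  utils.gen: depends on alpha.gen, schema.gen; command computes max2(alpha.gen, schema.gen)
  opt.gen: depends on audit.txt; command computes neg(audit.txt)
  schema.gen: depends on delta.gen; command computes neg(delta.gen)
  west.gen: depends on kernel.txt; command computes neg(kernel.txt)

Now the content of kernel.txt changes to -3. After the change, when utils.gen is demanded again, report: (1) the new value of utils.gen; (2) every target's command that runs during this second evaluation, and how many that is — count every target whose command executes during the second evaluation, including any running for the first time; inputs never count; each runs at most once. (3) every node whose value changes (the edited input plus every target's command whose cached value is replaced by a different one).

Initial pass — values computed on the first demand:
  opt.gen = neg(5) = -5
  delta.gen = max2(5, -5) = 5
  meta.gen = sub(-5, 1) = -6
  alpha.gen = add(5, -6) = -1
  schema.gen = neg(5) = -5
  utils.gen = max2(-1, -5) = -1

Second demand — change propagation:
  meta.gen: re-runs because kernel.txt 1->-3; new result -2.
  alpha.gen: re-runs because meta.gen -6->-2; new result 3.
  utils.gen: re-runs because alpha.gen -1->3; new result 3.

utils.gen now evaluates to 3.
Run set: alpha.gen, meta.gen, utils.gen (3 run).
Changed values: alpha.gen, kernel.txt, meta.gen, utils.gen.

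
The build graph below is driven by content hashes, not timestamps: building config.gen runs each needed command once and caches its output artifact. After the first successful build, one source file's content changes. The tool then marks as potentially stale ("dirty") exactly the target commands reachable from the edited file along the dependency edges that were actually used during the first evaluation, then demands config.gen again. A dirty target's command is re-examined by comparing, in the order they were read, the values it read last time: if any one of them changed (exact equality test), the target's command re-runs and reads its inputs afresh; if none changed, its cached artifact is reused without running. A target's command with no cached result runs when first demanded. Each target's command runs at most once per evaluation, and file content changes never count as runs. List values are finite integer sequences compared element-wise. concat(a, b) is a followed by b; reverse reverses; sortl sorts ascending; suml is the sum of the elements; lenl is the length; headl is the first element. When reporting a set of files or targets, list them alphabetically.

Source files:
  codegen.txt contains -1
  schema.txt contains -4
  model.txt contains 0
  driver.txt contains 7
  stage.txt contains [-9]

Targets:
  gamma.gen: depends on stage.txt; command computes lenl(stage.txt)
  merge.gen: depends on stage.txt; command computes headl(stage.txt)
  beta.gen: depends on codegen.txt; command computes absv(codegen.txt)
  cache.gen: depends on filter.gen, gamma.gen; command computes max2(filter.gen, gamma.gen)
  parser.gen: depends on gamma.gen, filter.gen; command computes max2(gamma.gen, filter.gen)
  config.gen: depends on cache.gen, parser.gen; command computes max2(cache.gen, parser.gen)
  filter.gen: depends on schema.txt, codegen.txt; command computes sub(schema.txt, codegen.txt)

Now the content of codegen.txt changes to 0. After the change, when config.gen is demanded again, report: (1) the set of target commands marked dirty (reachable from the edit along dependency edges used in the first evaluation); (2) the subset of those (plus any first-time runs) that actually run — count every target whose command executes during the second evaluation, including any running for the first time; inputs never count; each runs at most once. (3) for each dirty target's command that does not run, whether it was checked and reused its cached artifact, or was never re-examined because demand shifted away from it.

Dirty set: cache.gen, config.gen, filter.gen, parser.gen.
Run set: cache.gen, filter.gen, parser.gen (3 run).
Re-examined without running (cache reused): config.gen.
The important point: at config.gen every value read last time is unchanged, so the dirty flag clears without a run.

Initial pass — values computed on the first demand:
  filter.gen = sub(-4, -1) = -3
  gamma.gen = lenl([-9]) = 1
  cache.gen = max2(-3, 1) = 1
  parser.gen = max2(1, -3) = 1
  config.gen = max2(1, 1) = 1

Second demand — change propagation:
  filter.gen: re-runs because codegen.txt -1->0; new result -4.
  cache.gen: re-runs because filter.gen -3->-4; new result 1 (unchanged).
  parser.gen: re-runs because filter.gen -3->-4; new result 1 (unchanged).
  config.gen: re-examined; everything it read last time is the same (cache.gen unchanged, parser.gen unchanged) — cache 1 kept, no run.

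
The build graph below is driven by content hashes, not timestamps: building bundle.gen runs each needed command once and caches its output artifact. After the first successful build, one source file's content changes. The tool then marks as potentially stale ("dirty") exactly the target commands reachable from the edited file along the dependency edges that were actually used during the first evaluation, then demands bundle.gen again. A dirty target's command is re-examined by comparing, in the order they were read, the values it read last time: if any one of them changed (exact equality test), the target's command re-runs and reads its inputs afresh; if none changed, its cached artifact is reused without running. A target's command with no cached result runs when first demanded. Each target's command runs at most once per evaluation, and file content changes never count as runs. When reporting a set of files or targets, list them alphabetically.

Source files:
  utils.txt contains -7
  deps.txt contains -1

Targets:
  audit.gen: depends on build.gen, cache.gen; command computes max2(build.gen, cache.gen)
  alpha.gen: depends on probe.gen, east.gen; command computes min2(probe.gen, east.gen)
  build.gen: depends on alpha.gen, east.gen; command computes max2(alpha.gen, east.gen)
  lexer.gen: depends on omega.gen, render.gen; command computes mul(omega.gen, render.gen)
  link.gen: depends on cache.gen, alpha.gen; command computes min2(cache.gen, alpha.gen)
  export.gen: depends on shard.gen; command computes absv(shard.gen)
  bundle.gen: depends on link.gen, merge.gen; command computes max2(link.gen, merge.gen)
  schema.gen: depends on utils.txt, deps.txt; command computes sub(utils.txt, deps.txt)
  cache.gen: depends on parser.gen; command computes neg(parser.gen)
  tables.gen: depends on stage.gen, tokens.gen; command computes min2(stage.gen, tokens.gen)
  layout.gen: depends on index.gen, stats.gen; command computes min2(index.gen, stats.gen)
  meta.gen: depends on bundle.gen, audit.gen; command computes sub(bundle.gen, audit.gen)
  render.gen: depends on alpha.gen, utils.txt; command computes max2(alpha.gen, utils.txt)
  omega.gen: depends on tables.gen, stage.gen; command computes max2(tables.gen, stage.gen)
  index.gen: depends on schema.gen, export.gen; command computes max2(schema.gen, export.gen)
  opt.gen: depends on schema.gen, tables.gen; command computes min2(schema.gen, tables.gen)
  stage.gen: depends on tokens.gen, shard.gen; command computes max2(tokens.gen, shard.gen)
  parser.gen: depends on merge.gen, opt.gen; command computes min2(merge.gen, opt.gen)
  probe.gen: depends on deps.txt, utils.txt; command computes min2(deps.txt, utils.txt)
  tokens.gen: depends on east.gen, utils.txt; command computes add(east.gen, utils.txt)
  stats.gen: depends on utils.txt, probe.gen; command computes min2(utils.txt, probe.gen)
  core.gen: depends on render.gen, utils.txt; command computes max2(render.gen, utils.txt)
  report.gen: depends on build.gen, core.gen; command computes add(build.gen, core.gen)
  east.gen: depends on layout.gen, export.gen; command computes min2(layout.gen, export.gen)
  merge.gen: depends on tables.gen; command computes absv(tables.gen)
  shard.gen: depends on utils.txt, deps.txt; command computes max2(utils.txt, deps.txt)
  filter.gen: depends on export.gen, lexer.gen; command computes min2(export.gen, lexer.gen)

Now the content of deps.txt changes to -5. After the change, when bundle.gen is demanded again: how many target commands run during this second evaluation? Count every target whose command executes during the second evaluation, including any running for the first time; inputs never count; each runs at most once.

Run set: east.gen, export.gen, index.gen, layout.gen, opt.gen, probe.gen, schema.gen, shard.gen, stage.gen, tables.gen (10 run).
The important point: at stats.gen every value read last time is unchanged, so the dirty flag clears without a run.

Initial pass — values computed on the first demand:
  probe.gen = min2(-1, -7) = -7
  schema.gen = sub(-7, -1) = -6
  shard.gen = max2(-7, -1) = -1
  export.gen = absv(-1) = 1
  index.gen = max2(-6, 1) = 1
  stats.gen = min2(-7, -7) = -7
  layout.gen = min2(1, -7) = -7
  east.gen = min2(-7, 1) = -7
  alpha.gen = min2(-7, -7) = -7
  tokens.gen = add(-7, -7) = -14
  stage.gen = max2(-14, -1) = -1
  tables.gen = min2(-1, -14) = -14
  merge.gen = absv(-14) = 14
  opt.gen = min2(-6, -14) = -14
  parser.gen = min2(14, -14) = -14
  cache.gen = neg(-14) = 14
  link.gen = min2(14, -7) = -7
  bundle.gen = max2(-7, 14) = 14

Second demand — change propagation:
  probe.gen: re-runs because deps.txt -1->-5; new result -7 (unchanged).
  schema.gen: re-runs because deps.txt -1->-5; new result -2.
  shard.gen: re-runs because deps.txt -1->-5; new result -5.
  export.gen: re-runs because shard.gen -1->-5; new result 5.
  index.gen: re-runs because schema.gen -6->-2; export.gen 1->5; new result 5.
  stats.gen: re-examined; everything it read last time is the same (utils.txt unchanged, probe.gen unchanged) — cache -7 kept, no run.
  layout.gen: re-runs because index.gen 1->5; new result -7 (unchanged).
  east.gen: re-runs because export.gen 1->5; new result -7 (unchanged).
  alpha.gen: re-examined; everything it read last time is the same (probe.gen unchanged, east.gen unchanged) — cache -7 kept, no run.
  tokens.gen: re-examined; everything it read last time is the same (east.gen unchanged, utils.txt unchanged) — cache -14 kept, no run.
  stage.gen: re-runs because shard.gen -1->-5; new result -5.
  tables.gen: re-runs because stage.gen -1->-5; new result -14 (unchanged).
  merge.gen: re-examined; everything it read last time is the same (tables.gen unchanged) — cache 14 kept, no run.
  opt.gen: re-runs because schema.gen -6->-2; new result -14 (unchanged).
  parser.gen: re-examined; everything it read last time is the same (merge.gen unchanged, opt.gen unchanged) — cache -14 kept, no run.
  cache.gen: re-examined; everything it read last time is the same (parser.gen unchanged) — cache 14 kept, no run.
  link.gen: re-examined; everything it read last time is the same (cache.gen unchanged, alpha.gen unchanged) — cache -7 kept, no run.
  bundle.gen: re-examined; everything it read last time is the same (link.gen unchanged, merge.gen unchanged) — cache 14 kept, no run.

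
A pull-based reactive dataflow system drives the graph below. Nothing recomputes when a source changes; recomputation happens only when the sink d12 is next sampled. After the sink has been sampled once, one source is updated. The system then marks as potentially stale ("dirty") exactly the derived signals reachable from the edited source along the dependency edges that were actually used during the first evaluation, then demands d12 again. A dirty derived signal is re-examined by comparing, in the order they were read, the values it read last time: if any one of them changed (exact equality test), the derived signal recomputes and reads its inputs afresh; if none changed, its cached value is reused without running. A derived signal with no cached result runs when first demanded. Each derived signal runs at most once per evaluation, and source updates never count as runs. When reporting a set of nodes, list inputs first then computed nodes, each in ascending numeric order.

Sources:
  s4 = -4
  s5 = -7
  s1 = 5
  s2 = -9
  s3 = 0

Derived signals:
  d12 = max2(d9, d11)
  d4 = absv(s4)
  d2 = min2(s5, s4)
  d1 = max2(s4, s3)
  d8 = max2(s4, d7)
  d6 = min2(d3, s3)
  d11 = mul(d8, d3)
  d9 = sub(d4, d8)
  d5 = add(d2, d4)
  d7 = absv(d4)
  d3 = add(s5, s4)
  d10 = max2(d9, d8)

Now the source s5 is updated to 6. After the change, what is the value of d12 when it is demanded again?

New value of d12: 8.

First evaluation (everything demanded from the output):
  d3 = add(-7, -4) = -11
  d4 = absv(-4) = 4
  d7 = absv(4) = 4
  d8 = max2(-4, 4) = 4
  d9 = sub(4, 4) = 0
  d11 = mul(4, -11) = -44
  d12 = max2(0, -44) = 0

Propagation after the edit:
  d3: runs — s5 -7->6; result 2.
  d11: runs — d3 -11->2; result 8.
  d12: runs — d11 -44->8; result 8.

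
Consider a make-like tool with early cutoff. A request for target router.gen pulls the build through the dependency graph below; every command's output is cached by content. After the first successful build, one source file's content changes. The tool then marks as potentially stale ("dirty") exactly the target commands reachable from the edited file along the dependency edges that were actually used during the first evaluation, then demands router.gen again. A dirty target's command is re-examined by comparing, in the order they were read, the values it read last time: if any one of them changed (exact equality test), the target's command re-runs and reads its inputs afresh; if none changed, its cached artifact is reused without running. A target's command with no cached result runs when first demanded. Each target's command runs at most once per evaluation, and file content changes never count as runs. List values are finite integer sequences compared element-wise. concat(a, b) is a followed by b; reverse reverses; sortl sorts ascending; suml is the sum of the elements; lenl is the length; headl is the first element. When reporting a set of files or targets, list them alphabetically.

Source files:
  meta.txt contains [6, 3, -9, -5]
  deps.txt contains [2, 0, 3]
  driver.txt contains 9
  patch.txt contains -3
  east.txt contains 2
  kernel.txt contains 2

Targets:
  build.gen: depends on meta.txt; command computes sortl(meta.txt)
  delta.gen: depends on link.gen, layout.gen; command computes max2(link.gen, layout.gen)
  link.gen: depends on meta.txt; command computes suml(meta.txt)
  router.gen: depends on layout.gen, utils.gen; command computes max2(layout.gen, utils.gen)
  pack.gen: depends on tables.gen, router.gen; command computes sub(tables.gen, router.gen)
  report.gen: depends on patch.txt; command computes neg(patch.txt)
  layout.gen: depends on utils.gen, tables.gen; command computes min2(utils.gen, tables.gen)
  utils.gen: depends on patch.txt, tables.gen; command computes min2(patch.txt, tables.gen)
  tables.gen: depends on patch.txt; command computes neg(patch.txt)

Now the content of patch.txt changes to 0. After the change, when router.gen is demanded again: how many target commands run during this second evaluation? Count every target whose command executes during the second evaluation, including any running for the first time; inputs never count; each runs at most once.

4 target commands run: layout.gen, router.gen, tables.gen, utils.gen.

First demand of the output computes:
  tables.gen = neg(-3) = 3
  utils.gen = min2(-3, 3) = -3
  layout.gen = min2(-3, 3) = -3
  router.gen = max2(-3, -3) = -3

After the edit, cleaning proceeds:
  tables.gen: a read changed (patch.txt -3->0) — executes, giving 0.
  utils.gen: a read changed (patch.txt -3->0; tables.gen 3->0) — executes, giving 0.
  layout.gen: a read changed (utils.gen -3->0; tables.gen 3->0) — executes, giving 0.
  router.gen: a read changed (layout.gen -3->0; utils.gen -3->0) — executes, giving 0.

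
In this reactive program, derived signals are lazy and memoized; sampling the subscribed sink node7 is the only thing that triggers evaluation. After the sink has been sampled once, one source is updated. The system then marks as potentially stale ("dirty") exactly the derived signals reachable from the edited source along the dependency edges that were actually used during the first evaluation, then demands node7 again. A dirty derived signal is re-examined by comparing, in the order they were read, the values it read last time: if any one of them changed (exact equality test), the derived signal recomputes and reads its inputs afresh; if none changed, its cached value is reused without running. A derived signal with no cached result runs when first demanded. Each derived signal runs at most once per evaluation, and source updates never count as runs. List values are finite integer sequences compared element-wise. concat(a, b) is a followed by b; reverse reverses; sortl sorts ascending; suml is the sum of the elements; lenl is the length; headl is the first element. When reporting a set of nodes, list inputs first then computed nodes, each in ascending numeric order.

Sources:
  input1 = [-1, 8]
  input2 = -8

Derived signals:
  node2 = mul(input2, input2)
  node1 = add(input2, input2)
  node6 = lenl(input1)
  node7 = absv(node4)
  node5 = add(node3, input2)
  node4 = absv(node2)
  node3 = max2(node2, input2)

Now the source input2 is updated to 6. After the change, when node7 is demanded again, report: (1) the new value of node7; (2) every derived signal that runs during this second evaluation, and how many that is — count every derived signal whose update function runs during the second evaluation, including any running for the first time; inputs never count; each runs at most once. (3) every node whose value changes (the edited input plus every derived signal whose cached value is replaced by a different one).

Demanding node7 again yields 36.
3 derived signals run: node2, node4, node7.
The nodes whose values change: input2, node2, node4, node7.

First demand of the output computes:
  node2 = mul(-8, -8) = 64
  node4 = absv(64) = 64
  node7 = absv(64) = 64

After the edit, cleaning proceeds:
  node2: a read changed (input2 -8->6; input2 -8->6) — executes, giving 36.
  node4: a read changed (node2 64->36) — executes, giving 36.
  node7: a read changed (node4 64->36) — executes, giving 36.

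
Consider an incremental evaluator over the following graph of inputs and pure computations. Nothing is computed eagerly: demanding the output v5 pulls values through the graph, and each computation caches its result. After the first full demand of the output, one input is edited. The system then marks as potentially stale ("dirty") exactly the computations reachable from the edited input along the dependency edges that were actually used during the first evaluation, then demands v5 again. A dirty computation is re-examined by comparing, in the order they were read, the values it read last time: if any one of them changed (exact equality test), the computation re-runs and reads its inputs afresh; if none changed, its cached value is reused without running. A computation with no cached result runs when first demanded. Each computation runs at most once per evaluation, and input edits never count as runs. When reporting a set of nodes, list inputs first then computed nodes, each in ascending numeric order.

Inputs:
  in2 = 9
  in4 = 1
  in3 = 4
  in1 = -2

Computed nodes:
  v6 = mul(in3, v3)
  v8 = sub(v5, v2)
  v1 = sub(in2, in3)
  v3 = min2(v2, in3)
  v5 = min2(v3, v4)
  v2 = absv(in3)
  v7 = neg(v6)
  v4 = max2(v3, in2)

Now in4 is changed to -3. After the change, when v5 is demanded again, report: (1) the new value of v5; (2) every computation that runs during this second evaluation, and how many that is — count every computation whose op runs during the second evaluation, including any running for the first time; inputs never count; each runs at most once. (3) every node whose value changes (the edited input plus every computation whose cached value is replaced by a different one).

Initial pass — values computed on the first demand:
  v2 = absv(4) = 4
  v3 = min2(4, 4) = 4
  v4 = max2(4, 9) = 9
  v5 = min2(4, 9) = 4

Second demand — change propagation:
  no demanded computation ever read in4, so the edit dirties nothing and nothing runs.

The important point: nothing the output needs ever reads in4, so the edit is invisible to it.

v5 now evaluates to 4.
Run set: none (0 run).
Changed values: in4.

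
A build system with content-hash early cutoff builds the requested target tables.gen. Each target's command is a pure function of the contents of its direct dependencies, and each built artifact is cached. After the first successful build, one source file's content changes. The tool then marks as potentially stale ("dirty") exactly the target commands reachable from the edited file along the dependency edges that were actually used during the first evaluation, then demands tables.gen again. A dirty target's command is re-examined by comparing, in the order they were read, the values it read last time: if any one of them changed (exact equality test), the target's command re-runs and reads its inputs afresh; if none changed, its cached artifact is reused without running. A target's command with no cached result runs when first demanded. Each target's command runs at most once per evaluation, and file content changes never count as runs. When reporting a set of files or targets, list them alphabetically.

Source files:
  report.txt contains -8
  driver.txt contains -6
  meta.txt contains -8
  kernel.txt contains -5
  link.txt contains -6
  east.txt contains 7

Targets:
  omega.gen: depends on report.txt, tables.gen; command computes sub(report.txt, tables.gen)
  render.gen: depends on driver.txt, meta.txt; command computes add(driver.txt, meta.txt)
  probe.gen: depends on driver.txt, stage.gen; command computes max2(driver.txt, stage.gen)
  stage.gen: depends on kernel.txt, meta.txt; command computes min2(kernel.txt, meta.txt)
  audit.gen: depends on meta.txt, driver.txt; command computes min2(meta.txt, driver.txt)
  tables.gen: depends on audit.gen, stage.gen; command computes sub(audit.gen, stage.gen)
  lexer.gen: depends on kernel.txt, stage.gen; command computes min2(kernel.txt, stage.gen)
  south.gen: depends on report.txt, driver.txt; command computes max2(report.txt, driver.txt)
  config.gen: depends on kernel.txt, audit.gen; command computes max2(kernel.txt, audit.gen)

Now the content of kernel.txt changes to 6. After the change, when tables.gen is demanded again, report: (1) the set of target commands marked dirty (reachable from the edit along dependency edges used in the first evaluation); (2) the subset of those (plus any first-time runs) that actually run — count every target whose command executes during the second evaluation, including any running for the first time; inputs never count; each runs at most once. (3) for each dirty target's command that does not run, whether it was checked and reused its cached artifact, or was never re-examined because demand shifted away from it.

Marked dirty: stage.gen, tables.gen.
Target commands that run: stage.gen — 1 in total.
Checked but reused from cache: tables.gen.
Key observation: the change is absorbed at stage.gen — it re-runs but produces the same value, and the output's value is unchanged.

First evaluation (everything demanded from the output):
  audit.gen = min2(-8, -6) = -8
  stage.gen = min2(-5, -8) = -8
  tables.gen = sub(-8, -8) = 0

Propagation after the edit:
  stage.gen: runs — kernel.txt -5->6; result -8 (same value as before).
  tables.gen: checked — values it read are unchanged (audit.gen unchanged, stage.gen unchanged); reused cached 0 without running.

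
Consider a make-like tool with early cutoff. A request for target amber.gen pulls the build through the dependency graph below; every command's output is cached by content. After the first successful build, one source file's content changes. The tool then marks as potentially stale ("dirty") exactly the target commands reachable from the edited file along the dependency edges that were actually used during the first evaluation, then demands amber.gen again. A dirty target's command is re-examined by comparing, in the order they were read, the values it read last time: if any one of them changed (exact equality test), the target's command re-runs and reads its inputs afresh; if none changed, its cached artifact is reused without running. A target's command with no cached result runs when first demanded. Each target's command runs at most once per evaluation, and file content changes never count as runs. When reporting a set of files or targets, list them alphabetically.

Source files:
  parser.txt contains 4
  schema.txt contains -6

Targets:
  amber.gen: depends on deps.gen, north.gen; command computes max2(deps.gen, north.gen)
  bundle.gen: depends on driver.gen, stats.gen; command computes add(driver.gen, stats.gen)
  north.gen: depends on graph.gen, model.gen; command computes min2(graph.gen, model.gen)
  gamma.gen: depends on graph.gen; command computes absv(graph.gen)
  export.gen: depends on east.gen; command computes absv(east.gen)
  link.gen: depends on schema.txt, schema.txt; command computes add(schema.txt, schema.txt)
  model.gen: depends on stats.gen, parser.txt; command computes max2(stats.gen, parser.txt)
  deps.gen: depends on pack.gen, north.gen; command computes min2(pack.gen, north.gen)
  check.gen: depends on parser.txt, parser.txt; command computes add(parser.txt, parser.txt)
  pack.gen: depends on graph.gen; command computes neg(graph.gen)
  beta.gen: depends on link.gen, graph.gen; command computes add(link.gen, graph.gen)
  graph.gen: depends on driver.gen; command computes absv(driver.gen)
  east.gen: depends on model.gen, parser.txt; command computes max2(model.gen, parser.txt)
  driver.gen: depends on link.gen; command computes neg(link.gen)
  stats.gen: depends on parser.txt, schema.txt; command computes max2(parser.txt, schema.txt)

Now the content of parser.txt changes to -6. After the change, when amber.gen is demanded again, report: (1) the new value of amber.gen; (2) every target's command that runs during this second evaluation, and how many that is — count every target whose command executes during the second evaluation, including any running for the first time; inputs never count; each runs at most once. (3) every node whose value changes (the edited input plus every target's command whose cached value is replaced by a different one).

Demanding amber.gen again yields -6.
5 target commands run: amber.gen, deps.gen, model.gen, north.gen, stats.gen.
The nodes whose values change: amber.gen, model.gen, north.gen, parser.txt, stats.gen.

First demand of the output computes:
  link.gen = add(-6, -6) = -12
  driver.gen = neg(-12) = 12
  graph.gen = absv(12) = 12
  pack.gen = neg(12) = -12
  stats.gen = max2(4, -6) = 4
  model.gen = max2(4, 4) = 4
  north.gen = min2(12, 4) = 4
  deps.gen = min2(-12, 4) = -12
  amber.gen = max2(-12, 4) = 4

After the edit, cleaning proceeds:
  stats.gen: a read changed (parser.txt 4->-6) — executes, giving -6.
  model.gen: a read changed (stats.gen 4->-6; parser.txt 4->-6) — executes, giving -6.
  north.gen: a read changed (model.gen 4->-6) — executes, giving -6.
  deps.gen: a read changed (north.gen 4->-6) — executes, giving -12 — identical to its old value.
  amber.gen: a read changed (north.gen 4->-6) — executes, giving -6.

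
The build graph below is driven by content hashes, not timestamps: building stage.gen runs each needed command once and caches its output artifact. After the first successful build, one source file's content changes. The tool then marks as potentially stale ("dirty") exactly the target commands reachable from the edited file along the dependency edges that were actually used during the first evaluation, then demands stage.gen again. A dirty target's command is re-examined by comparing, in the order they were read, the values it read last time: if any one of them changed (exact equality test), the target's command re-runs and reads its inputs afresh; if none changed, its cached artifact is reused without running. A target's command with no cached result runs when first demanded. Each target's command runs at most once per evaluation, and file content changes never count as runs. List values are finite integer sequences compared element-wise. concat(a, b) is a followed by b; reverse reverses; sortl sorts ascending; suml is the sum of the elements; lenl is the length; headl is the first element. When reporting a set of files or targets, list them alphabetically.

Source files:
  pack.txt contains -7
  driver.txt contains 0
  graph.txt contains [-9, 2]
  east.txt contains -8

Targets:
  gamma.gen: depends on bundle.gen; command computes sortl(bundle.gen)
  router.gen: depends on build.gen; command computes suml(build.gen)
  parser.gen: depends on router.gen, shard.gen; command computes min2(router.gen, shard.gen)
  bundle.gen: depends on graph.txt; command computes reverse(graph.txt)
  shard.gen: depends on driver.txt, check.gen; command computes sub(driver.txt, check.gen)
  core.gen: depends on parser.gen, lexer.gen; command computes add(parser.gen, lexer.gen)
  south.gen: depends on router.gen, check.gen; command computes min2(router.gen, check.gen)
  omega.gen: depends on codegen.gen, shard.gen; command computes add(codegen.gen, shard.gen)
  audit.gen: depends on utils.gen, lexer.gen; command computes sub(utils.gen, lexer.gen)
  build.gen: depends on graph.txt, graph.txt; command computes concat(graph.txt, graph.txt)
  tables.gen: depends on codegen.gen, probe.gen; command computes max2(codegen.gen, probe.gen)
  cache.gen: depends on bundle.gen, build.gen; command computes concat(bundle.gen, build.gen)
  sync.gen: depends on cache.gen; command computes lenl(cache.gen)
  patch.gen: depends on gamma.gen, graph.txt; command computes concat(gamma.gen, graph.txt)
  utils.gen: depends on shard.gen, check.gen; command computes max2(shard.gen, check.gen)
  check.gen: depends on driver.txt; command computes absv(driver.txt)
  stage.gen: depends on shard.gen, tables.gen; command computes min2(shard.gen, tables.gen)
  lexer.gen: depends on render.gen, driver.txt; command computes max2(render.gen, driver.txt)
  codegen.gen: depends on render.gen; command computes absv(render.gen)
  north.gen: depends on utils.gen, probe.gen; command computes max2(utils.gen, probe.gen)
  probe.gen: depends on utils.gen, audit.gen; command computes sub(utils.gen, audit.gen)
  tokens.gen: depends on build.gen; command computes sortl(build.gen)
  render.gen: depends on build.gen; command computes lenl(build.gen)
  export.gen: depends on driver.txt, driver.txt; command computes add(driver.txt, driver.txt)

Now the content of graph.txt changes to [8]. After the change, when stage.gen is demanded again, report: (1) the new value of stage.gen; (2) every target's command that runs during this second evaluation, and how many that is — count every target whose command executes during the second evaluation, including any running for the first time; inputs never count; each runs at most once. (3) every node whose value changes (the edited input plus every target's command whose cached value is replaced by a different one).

Initial pass — values computed on the first demand:
  build.gen = concat([-9, 2], [-9, 2]) = [-9, 2, -9, 2]
  check.gen = absv(0) = 0
  render.gen = lenl([-9, 2, -9, 2]) = 4
  codegen.gen = absv(4) = 4
  lexer.gen = max2(4, 0) = 4
  shard.gen = sub(0, 0) = 0
  utils.gen = max2(0, 0) = 0
  audit.gen = sub(0, 4) = -4
  probe.gen = sub(0, -4) = 4
  tables.gen = max2(4, 4) = 4
  stage.gen = min2(0, 4) = 0

Second demand — change propagation:
  build.gen: re-runs because graph.txt [-9, 2]->[8]; graph.txt [-9, 2]->[8]; new result [8, 8].
  render.gen: re-runs because build.gen [-9, 2, -9, 2]->[8, 8]; new result 2.
  codegen.gen: re-runs because render.gen 4->2; new result 2.
  lexer.gen: re-runs because render.gen 4->2; new result 2.
  audit.gen: re-runs because lexer.gen 4->2; new result -2.
  probe.gen: re-runs because audit.gen -4->-2; new result 2.
  tables.gen: re-runs because codegen.gen 4->2; probe.gen 4->2; new result 2.
  stage.gen: re-runs because tables.gen 4->2; new result 0 (unchanged).

stage.gen now evaluates to 0.
Run set: audit.gen, build.gen, codegen.gen, lexer.gen, probe.gen, render.gen, stage.gen, tables.gen (8 run).
Changed values: audit.gen, build.gen, codegen.gen, graph.txt, lexer.gen, probe.gen, render.gen, tables.gen.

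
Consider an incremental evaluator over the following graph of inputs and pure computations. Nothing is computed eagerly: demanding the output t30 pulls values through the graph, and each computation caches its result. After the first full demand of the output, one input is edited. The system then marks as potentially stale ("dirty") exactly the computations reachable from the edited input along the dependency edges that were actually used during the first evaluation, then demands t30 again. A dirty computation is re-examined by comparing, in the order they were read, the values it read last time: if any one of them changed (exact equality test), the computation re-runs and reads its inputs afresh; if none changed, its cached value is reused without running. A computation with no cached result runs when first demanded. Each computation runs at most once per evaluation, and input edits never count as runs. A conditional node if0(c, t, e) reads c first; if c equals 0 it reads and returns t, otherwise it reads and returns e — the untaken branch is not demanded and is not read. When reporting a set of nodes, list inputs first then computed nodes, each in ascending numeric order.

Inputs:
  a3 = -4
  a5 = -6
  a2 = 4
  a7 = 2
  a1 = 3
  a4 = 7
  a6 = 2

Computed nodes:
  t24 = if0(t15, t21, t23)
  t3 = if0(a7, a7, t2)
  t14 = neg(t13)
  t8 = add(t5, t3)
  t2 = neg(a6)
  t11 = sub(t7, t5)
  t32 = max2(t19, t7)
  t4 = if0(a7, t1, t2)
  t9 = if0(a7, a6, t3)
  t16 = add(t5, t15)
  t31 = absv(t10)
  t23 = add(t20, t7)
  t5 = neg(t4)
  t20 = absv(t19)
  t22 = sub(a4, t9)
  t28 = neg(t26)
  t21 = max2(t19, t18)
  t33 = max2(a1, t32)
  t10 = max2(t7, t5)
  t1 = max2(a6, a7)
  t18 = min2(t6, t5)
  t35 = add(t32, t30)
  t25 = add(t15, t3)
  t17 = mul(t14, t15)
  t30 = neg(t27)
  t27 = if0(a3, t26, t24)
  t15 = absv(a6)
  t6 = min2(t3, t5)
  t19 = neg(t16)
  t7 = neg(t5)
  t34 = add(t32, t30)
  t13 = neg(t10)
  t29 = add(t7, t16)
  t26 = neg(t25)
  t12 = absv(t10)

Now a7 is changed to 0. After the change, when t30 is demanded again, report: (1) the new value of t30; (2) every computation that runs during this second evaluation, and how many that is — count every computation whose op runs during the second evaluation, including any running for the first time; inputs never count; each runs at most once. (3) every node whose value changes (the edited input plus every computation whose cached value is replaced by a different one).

t30 now evaluates to -2.
Run set: t1, t4, t5, t7, t16, t19, t20, t23 (8 run).
Changed values: a7, t4, t5, t7, t16, t19, t20.
The important point: the flipped condition pulls in fresh nodes; t1 runs for the first time.

Initial pass — values computed on the first demand:
  t2 = neg(2) = -2
  t4 = if0(a7=2 -> else branch t2) = -2
  t5 = neg(-2) = 2
  t7 = neg(2) = -2
  t15 = absv(2) = 2
  t16 = add(2, 2) = 4
  t19 = neg(4) = -4
  t20 = absv(-4) = 4
  t23 = add(4, -2) = 2
  t24 = if0(t15=2 -> else branch t23) = 2
  t27 = if0(a3=-4 -> else branch t24) = 2
  t30 = neg(2) = -2

Second demand — change propagation:
  t1: newly demanded (no cache) — executes and yields 2.
  t4: re-runs because a7 2->0; new result 2.
  t5: re-runs because t4 -2->2; new result -2.
  t7: re-runs because t5 2->-2; new result 2.
  t16: re-runs because t5 2->-2; new result 0.
  t19: re-runs because t16 4->0; new result 0.
  t20: re-runs because t19 -4->0; new result 0.
  t23: re-runs because t20 4->0; t7 -2->2; new result 2 (unchanged).
  t24: re-examined; everything it read last time is the same (t15 unchanged, t23 unchanged) — cache 2 kept, no run.
  t27: re-examined; everything it read last time is the same (a3 unchanged, t24 unchanged) — cache 2 kept, no run.
  t30: re-examined; everything it read last time is the same (t27 unchanged) — cache -2 kept, no run.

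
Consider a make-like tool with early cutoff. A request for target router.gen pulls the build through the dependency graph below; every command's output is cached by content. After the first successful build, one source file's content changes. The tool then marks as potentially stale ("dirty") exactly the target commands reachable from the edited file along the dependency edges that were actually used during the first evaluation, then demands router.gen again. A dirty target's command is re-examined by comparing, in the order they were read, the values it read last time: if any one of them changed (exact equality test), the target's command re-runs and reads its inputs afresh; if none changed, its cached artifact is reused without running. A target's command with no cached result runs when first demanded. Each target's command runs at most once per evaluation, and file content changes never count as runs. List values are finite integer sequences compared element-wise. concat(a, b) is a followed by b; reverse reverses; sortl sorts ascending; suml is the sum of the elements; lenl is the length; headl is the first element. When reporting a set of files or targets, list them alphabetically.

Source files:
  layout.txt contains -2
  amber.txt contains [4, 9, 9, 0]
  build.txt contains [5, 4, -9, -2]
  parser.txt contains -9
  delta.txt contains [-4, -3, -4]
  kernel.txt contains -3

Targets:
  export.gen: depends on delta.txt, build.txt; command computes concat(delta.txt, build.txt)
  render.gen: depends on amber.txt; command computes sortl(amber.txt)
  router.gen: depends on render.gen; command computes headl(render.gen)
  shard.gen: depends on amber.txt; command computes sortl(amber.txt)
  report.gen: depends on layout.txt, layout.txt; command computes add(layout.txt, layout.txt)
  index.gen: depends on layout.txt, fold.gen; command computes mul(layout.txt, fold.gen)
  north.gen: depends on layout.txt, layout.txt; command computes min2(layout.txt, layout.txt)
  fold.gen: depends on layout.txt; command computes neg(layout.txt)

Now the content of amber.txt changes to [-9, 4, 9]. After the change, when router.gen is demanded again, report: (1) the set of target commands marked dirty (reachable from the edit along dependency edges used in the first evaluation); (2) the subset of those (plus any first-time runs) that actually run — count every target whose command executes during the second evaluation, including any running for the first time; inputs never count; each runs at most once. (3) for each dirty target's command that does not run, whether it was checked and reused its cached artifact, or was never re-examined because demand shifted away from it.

First demand of the output computes:
  render.gen = sortl([4, 9, 9, 0]) = [0, 4, 9, 9]
  router.gen = headl([0, 4, 9, 9]) = 0

After the edit, cleaning proceeds:
  render.gen: a read changed (amber.txt [4, 9, 9, 0]->[-9, 4, 9]) — executes, giving [-9, 4, 9].
  router.gen: a read changed (render.gen [0, 4, 9, 9]->[-9, 4, 9]) — executes, giving -9.

The edit dirties: render.gen, router.gen.
2 target commands run: render.gen, router.gen.
No dirty target's command escaped a run.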